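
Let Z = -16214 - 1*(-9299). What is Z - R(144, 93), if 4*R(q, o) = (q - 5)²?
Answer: -46981/4 ≈ -11745.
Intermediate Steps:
Z = -6915 (Z = -16214 + 9299 = -6915)
R(q, o) = (-5 + q)²/4 (R(q, o) = (q - 5)²/4 = (-5 + q)²/4)
Z - R(144, 93) = -6915 - (-5 + 144)²/4 = -6915 - 139²/4 = -6915 - 19321/4 = -46981/4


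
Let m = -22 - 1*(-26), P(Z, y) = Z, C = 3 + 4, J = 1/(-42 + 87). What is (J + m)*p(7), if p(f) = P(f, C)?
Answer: 1267/45 ≈ 28.156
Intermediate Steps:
J = 1/45 ≈ 0.022222
C = 7
p(f) = f
m = 4 (m = -22 + 26 = 4)
(J + m)*p(7) = (1/45 + 4)*7 = (181/45)*7 = 1267/45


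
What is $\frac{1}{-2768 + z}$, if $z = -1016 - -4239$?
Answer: $\frac{1}{455} \approx 0.0021978$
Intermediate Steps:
$z = 3223$ ($z = -1016 + 4239 = 3223$)
$\frac{1}{-2768 + z} = \frac{1}{-2768 + 3223} = \frac{1}{455}$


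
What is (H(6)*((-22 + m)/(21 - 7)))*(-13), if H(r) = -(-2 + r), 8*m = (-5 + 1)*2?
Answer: -598/7 ≈ -85.429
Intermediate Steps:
m = -1 (m = ((-5 + 1)*2)/8 = (-4*2)/8 = (⅛)*(-8) = -1)
H(r) = 2 - r
(H(6)*((-22 + m)/(21 - 7)))*(-13) = ((2 - 1*6)*((-22 - 1)/(21 - 7)))*(-13) = ((2 - 6)*(-23/14))*(-13) = -(-92)/14*(-13) = -4*(-23/14)*(-13) = (46/7)*(-13) = -598/7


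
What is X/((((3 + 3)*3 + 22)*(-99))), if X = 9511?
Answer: -9511/3960 ≈ -2.4018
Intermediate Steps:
X/((((3 + 3)*3 + 22)*(-99))) = 9511/((((3 + 3)*3 + 22)*(-99))) = 9511/(((6*3 + 22)*(-99))) = 9511/(((18 + 22)*(-99))) = 9511/((40*(-99))) = 9511/(-3960) = 9511*(-1/3960) = -9511/3960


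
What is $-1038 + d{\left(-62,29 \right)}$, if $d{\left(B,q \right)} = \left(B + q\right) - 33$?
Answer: $-1104$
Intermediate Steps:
$d{\left(B,q \right)} = -33 + B + q$
$-1038 + d{\left(-62,29 \right)} = -1038 - 66 = -1104$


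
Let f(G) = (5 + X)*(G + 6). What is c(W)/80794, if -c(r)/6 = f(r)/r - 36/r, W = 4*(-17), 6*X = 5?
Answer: -1193/2746996 ≈ -0.00043429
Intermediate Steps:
X = ⅚ (X = (⅙)*5 = ⅚ ≈ 0.83333)
f(G) = 35 + 35*G/6 (f(G) = (5 + ⅚)*(G + 6) = 35*(6 + G)/6 = 35 + 35*G/6)
W = -68
c(r) = 216/r - 6*(35 + 35*r/6)/r (c(r) = -6*((35 + 35*r/6)/r - 36/r) = -6*(-36/r + (35 + 35*r/6)/r) = 216/r - 6*(35 + 35*r/6)/r)
c(W)/80794 = (-35 + 6/(-68))/80794 = (-35 + 6*(-1/68))*(1/80794) = (-35 - 3/34)*(1/80794) = -1193/34*1/80794 = -1193/2746996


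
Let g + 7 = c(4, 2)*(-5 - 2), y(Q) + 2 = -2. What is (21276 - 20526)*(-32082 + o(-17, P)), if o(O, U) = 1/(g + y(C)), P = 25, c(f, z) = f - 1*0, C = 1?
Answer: -312799750/13 ≈ -2.4062e+7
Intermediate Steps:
y(Q) = -4 (y(Q) = -2 - 2 = -4)
c(f, z) = f (c(f, z) = f + 0 = f)
g = -35 (g = -7 + 4*(-5 - 2) = -7 + 4*(-7) = -7 - 28 = -35)
o(O, U) = -1/39 (o(O, U) = 1/(-35 - 4) = 1/(-39) = -1/39)
(21276 - 20526)*(-32082 + o(-17, P)) = (21276 - 20526)*(-32082 - 1/39) = 750*(-1251199/39) = -312799750/13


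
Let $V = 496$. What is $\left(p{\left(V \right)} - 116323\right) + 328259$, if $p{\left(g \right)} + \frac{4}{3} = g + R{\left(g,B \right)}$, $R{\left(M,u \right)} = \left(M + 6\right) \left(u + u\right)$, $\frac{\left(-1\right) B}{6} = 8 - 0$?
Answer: $\frac{492716}{3} \approx 1.6424 \cdot 10^{5}$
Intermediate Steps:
$B = -48$ ($B = - 6 \left(8 - 0\right) = - 6 \left(8 + 0\right) = \left(-6\right) 8 = -48$)
$R{\left(M,u \right)} = 2 u \left(6 + M\right)$ ($R{\left(M,u \right)} = \left(6 + M\right) 2 u = 2 u \left(6 + M\right)$)
$p{\left(g \right)} = - \frac{1732}{3} - 95 g$ ($p{\left(g \right)} = - \frac{4}{3} + \left(g + 2 \left(-48\right) \left(6 + g\right)\right) = - \frac{4}{3} - \left(576 + 95 g\right) = - \frac{1732}{3} - 95 g$)
$\left(p{\left(V \right)} - 116323\right) + 328259 = \left(\left(- \frac{1732}{3} - 47120\right) - 116323\right) + 328259 = \left(- \frac{143092}{3} - 116323\right) + 328259 = - \frac{492061}{3} + 328259 = \frac{492716}{3}$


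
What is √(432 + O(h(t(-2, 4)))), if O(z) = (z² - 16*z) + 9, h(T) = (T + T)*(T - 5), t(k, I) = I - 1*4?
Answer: 21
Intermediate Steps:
t(k, I) = -4 + I (t(k, I) = I - 4 = -4 + I)
h(T) = 2*T*(-5 + T) (h(T) = (2*T)*(-5 + T) = 2*T*(-5 + T))
O(z) = 9 + z² - 16*z
√(432 + O(h(t(-2, 4)))) = √(432 + (9 + (2*(-4 + 4)*(-5 + (-4 + 4)))² - 32*(-4 + 4)*(-5 + (-4 + 4)))) = √(432 + (9 + (2*0*(-5 + 0))² - 32*0*(-5 + 0))) = √(432 + (9 + (2*0*(-5))² - 32*0*(-5))) = √(432 + (9 + 0² - 16*0)) = √(432 + (9 + 0 + 0)) = √(432 + 9) = √441 = 21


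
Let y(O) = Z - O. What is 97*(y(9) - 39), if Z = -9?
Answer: -5529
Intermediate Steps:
y(O) = -9 - O
97*(y(9) - 39) = 97*((-9 - 1*9) - 39) = 97*((-9 - 9) - 39) = 97*(-18 - 39) = 97*(-57) = -5529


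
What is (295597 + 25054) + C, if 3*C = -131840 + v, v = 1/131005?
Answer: 108748953566/393015 ≈ 2.7670e+5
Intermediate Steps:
v = 1/131005 ≈ 7.6333e-6
C = -17271699199/393015 (C = (-131840 + 1/131005)/3 = (⅓)*(-17271699199/131005) = -17271699199/393015 ≈ -43947.)
(295597 + 25054) + C = (295597 + 25054) - 17271699199/393015 = 320651 - 17271699199/393015 = 108748953566/393015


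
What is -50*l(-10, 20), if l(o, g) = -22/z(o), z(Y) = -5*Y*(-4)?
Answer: -11/2 ≈ -5.5000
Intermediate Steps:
z(Y) = 20*Y
l(o, g) = -11/(10*o) (l(o, g) = -22*1/(20*o) = -11/(10*o))
-50*l(-10, 20) = -(-55)/(-10) = -(-55)*(-1)/10 = -50*11/100 = -11/2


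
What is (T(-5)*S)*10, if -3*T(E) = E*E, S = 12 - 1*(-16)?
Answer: -7000/3 ≈ -2333.3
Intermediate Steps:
S = 28 (S = 12 + 16 = 28)
T(E) = -E²/3 (T(E) = -E*E/3 = -E²/3)
(T(-5)*S)*10 = (-⅓*(-5)²*28)*10 = (-⅓*25*28)*10 = -25/3*28*10 = -700/3*10 = -7000/3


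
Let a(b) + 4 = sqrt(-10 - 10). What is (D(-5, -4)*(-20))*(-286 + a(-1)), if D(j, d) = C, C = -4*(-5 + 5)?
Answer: 0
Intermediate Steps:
C = 0 (C = -4*0 = 0)
D(j, d) = 0
a(b) = -4 + 2*I*sqrt(5) (a(b) = -4 + sqrt(-10 - 10) = -4 + sqrt(-20) = -4 + 2*I*sqrt(5))
(D(-5, -4)*(-20))*(-286 + a(-1)) = (0*(-20))*(-286 + (-4 + 2*I*sqrt(5))) = 0*(-290 + 2*I*sqrt(5)) = 0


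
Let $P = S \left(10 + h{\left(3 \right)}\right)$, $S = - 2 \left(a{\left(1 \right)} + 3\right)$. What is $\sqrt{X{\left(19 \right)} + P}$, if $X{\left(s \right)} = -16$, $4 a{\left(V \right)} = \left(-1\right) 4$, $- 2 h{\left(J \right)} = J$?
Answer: $5 i \sqrt{2} \approx 7.0711 i$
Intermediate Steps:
$h{\left(J \right)} = - \frac{J}{2}$
$a{\left(V \right)} = -1$ ($a{\left(V \right)} = \frac{\left(-1\right) 4}{4} = \frac{1}{4} \left(-4\right) = -1$)
$S = -4$ ($S = - 2 \left(-1 + 3\right) = \left(-2\right) 2 = -4$)
$P = -34$ ($P = - 4 \left(10 - \frac{3}{2}\right) = \left(-4\right) \frac{17}{2} = -34$)
$\sqrt{X{\left(19 \right)} + P} = \sqrt{-16 - 34} = \sqrt{-50} = 5 i \sqrt{2}$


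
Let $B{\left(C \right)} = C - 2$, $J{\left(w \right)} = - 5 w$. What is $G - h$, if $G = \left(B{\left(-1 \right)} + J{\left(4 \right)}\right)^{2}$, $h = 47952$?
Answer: $-47423$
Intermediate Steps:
$B{\left(C \right)} = -2 + C$ ($B{\left(C \right)} = C - 2 = -2 + C$)
$G = 529$ ($G = \left(\left(-2 - 1\right) - 20\right)^{2} = \left(-3 - 20\right)^{2} = \left(-23\right)^{2} = 529$)
$G - h = 529 - 47952 = -47423$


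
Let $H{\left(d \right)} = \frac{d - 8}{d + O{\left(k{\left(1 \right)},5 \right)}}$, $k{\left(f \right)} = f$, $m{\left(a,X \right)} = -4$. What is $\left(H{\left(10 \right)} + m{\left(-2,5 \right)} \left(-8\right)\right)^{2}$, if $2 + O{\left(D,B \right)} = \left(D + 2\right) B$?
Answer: $\frac{544644}{529} \approx 1029.6$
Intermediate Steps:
$O{\left(D,B \right)} = -2 + B \left(2 + D\right)$ ($O{\left(D,B \right)} = -2 + \left(D + 2\right) B = -2 + \left(2 + D\right) B = -2 + B \left(2 + D\right)$)
$H{\left(d \right)} = \frac{-8 + d}{13 + d}$ ($H{\left(d \right)} = \frac{d - 8}{d + \left(-2 + 2 \cdot 5 + 5 \cdot 1\right)} = \frac{-8 + d}{d + \left(-2 + 10 + 5\right)} = \frac{-8 + d}{d + 13} = \frac{-8 + d}{13 + d}$)
$\left(H{\left(10 \right)} + m{\left(-2,5 \right)} \left(-8\right)\right)^{2} = \left(\frac{-8 + 10}{13 + 10} - -32\right)^{2} = \left(\frac{1}{23} \cdot 2 + 32\right)^{2} = \left(\frac{2}{23} + 32\right)^{2} = \left(\frac{738}{23}\right)^{2} = \frac{544644}{529}$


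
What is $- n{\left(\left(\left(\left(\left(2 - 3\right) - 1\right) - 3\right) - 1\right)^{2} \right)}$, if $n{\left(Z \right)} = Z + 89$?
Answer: $-125$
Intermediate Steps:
$n{\left(Z \right)} = 89 + Z$
$- n{\left(\left(\left(\left(\left(2 - 3\right) - 1\right) - 3\right) - 1\right)^{2} \right)} = - (89 + \left(\left(\left(\left(2 - 3\right) - 1\right) - 3\right) - 1\right)^{2}) = - (89 + \left(\left(\left(-1 - 1\right) - 3\right) - 1\right)^{2}) = - (89 + \left(\left(-2 - 3\right) - 1\right)^{2}) = - (89 + \left(-5 - 1\right)^{2}) = - (89 + \left(-6\right)^{2}) = - (89 + 36) = \left(-1\right) 125 = -125$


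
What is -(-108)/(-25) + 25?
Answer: 517/25 ≈ 20.680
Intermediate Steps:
-(-108)/(-25) + 25 = -(-108)*(-1)/25 + 25 = -9*12/25 + 25 = -108/25 + 25 = 517/25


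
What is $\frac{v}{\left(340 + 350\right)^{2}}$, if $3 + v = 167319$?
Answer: $\frac{13943}{39675} \approx 0.35143$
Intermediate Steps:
$v = 167316$ ($v = -3 + 167319 = 167316$)
$\frac{v}{\left(340 + 350\right)^{2}} = \frac{167316}{\left(340 + 350\right)^{2}} = \frac{167316}{690^{2}} = \frac{167316}{476100} = 167316 \cdot \frac{1}{476100} = \frac{13943}{39675}$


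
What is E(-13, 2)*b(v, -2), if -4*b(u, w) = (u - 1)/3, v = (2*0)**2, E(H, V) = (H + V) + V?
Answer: -3/4 ≈ -0.75000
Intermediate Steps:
E(H, V) = H + 2*V
v = 0 (v = 0**2 = 0)
b(u, w) = 1/12 - u/12 (b(u, w) = -(u - 1)/(4*3) = -(-1 + u)/(4*3) = -(-1/3 + u/3)/4 = 1/12 - u/12)
E(-13, 2)*b(v, -2) = (-13 + 2*2)*(1/12 - 1/12*0) = (-13 + 4)*(1/12 + 0) = -9*1/12 = -3/4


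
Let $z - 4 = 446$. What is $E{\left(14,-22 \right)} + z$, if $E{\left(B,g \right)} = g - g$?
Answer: $450$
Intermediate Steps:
$E{\left(B,g \right)} = 0$
$z = 450$ ($z = 4 + 446 = 450$)
$E{\left(14,-22 \right)} + z = 0 + 450 = 450$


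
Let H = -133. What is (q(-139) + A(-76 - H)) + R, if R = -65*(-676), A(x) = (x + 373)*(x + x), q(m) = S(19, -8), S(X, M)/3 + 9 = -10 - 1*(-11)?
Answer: 92936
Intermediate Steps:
S(X, M) = -24 (S(X, M) = -27 + 3*(-10 - 1*(-11)) = -27 + 3*(-10 + 11) = -27 + 3*1 = -27 + 3 = -24)
q(m) = -24
A(x) = 2*x*(373 + x) (A(x) = (373 + x)*(2*x) = 2*x*(373 + x))
R = 43940
(q(-139) + A(-76 - H)) + R = (-24 + 2*(-76 - 1*(-133))*(373 + (-76 - 1*(-133)))) + 43940 = (-24 + 2*(-76 + 133)*(373 + (-76 + 133))) + 43940 = (-24 + 2*57*(373 + 57)) + 43940 = (-24 + 2*57*430) + 43940 = (-24 + 49020) + 43940 = 48996 + 43940 = 92936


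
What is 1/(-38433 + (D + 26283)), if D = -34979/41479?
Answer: -41479/504004829 ≈ -8.2299e-5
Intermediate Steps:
D = -34979/41479 (D = -34979*1/41479 = -34979/41479 ≈ -0.84329)
1/(-38433 + (D + 26283)) = 1/(-38433 + (-34979/41479 + 26283)) = 1/(-38433 + 1090157578/41479) = 1/(-504004829/41479) = -41479/504004829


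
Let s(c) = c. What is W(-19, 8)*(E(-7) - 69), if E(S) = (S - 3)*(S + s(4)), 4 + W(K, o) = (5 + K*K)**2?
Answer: -5224128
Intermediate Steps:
W(K, o) = -4 + (5 + K**2)**2 (W(K, o) = -4 + (5 + K*K)**2 = -4 + (5 + K**2)**2)
E(S) = (-3 + S)*(4 + S) (E(S) = (S - 3)*(S + 4) = (-3 + S)*(4 + S))
W(-19, 8)*(E(-7) - 69) = (-4 + (5 + (-19)**2)**2)*((-12 - 7 + (-7)**2) - 69) = (-4 + (5 + 361)**2)*((-12 - 7 + 49) - 69) = (-4 + 366**2)*(30 - 69) = (-4 + 133956)*(-39) = 133952*(-39) = -5224128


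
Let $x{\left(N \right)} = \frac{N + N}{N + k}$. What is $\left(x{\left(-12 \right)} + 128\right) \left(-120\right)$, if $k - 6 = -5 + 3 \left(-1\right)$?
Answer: $- \frac{108960}{7} \approx -15566.0$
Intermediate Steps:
$k = -2$ ($k = 6 + \left(-5 + 3 \left(-1\right)\right) = 6 - 8 = -2$)
$x{\left(N \right)} = \frac{2 N}{-2 + N}$ ($x{\left(N \right)} = \frac{N + N}{N - 2} = \frac{2 N}{-2 + N}$)
$\left(x{\left(-12 \right)} + 128\right) \left(-120\right) = \left(2 \left(-12\right) \frac{1}{-2 - 12} + 128\right) \left(-120\right) = \left(2 \left(-12\right) \frac{1}{-14} + 128\right) \left(-120\right) = \left(2 \left(-12\right) \left(- \frac{1}{14}\right) + 128\right) \left(-120\right) = \left(\frac{12}{7} + 128\right) \left(-120\right) = \frac{908}{7} \left(-120\right) = - \frac{108960}{7}$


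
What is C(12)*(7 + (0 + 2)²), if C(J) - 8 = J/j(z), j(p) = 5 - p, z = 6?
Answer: -44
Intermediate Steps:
C(J) = 8 - J (C(J) = 8 + J/(5 - 1*6) = 8 + J/(5 - 6) = 8 + J/(-1) = 8 + J*(-1) = 8 - J)
C(12)*(7 + (0 + 2)²) = (8 - 1*12)*(7 + (0 + 2)²) = (8 - 12)*(7 + 2²) = -4*(7 + 4) = -4*11 = -44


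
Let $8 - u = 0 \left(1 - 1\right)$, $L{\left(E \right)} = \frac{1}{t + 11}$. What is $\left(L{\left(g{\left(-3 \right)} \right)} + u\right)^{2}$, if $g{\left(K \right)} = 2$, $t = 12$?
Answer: $\frac{34225}{529} \approx 64.698$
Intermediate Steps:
$L{\left(E \right)} = \frac{1}{23}$ ($L{\left(E \right)} = \frac{1}{12 + 11} = \frac{1}{23}$)
$u = 8$ ($u = 8 - 0 \left(1 - 1\right) = 8 - 0 \cdot 0 = 8 - 0 = 8 + 0 = 8$)
$\left(L{\left(g{\left(-3 \right)} \right)} + u\right)^{2} = \left(\frac{1}{23} + 8\right)^{2} = \left(\frac{185}{23}\right)^{2} = \frac{34225}{529}$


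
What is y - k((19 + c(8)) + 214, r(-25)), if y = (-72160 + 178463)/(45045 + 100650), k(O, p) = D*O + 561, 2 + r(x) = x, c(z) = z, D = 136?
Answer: -4856927912/145695 ≈ -33336.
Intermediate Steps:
r(x) = -2 + x
k(O, p) = 561 + 136*O (k(O, p) = 136*O + 561 = 561 + 136*O)
y = 106303/145695 ≈ 0.72963
y - k((19 + c(8)) + 214, r(-25)) = 106303/145695 - (561 + 136*((19 + 8) + 214)) = 106303/145695 - (561 + 136*(27 + 214)) = 106303/145695 - (561 + 136*241) = 106303/145695 - (561 + 32776) = 106303/145695 - 1*33337 = 106303/145695 - 33337 = -4856927912/145695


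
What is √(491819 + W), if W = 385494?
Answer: √877313 ≈ 936.65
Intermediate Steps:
√(491819 + W) = √(491819 + 385494) = √877313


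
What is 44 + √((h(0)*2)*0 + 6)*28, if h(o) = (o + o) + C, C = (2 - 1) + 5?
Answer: 44 + 28*√6 ≈ 112.59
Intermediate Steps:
C = 6 (C = 1 + 5 = 6)
h(o) = 6 + 2*o (h(o) = (o + o) + 6 = 2*o + 6 = 6 + 2*o)
44 + √((h(0)*2)*0 + 6)*28 = 44 + √(((6 + 2*0)*2)*0 + 6)*28 = 44 + √(((6 + 0)*2)*0 + 6)*28 = 44 + √((6*2)*0 + 6)*28 = 44 + √(12*0 + 6)*28 = 44 + √(0 + 6)*28 = 44 + √6*28 = 44 + 28*√6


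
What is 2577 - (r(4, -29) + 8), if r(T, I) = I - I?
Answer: 2569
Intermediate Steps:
r(T, I) = 0
2577 - (r(4, -29) + 8) = 2577 - (0 + 8) = 2577 - 1*8 = 2577 - 8 = 2569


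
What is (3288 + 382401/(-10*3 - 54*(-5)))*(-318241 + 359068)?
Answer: 15943229289/80 ≈ 1.9929e+8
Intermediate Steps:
(3288 + 382401/(-10*3 - 54*(-5)))*(-318241 + 359068) = (3288 + 382401/(-30 + 270))*40827 = (3288 + 382401/240)*40827 = (3288 + 382401*(1/240))*40827 = (3288 + 127467/80)*40827 = (390507/80)*40827 = 15943229289/80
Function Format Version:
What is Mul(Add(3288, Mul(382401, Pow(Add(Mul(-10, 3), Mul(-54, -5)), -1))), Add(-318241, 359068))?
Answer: Rational(15943229289, 80) ≈ 1.9929e+8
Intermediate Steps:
Mul(Add(3288, Mul(382401, Pow(Add(Mul(-10, 3), Mul(-54, -5)), -1))), Add(-318241, 359068)) = Mul(Add(3288, Mul(382401, Pow(Add(-30, 270), -1))), 40827) = Mul(Add(3288, Mul(382401, Pow(240, -1))), 40827) = Mul(Add(3288, Mul(382401, Rational(1, 240))), 40827) = Mul(Add(3288, Rational(127467, 80)), 40827) = Mul(Rational(390507, 80), 40827) = Rational(15943229289, 80)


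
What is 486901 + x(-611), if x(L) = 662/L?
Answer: 297495849/611 ≈ 4.8690e+5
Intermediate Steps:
486901 + x(-611) = 486901 + 662/(-611) = 486901 + 662*(-1/611) = 486901 - 662/611 = 297495849/611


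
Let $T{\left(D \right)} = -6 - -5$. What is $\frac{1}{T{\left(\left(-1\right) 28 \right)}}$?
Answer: $-1$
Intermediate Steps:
$T{\left(D \right)} = -1$ ($T{\left(D \right)} = -6 + 5 = -1$)
$\frac{1}{T{\left(\left(-1\right) 28 \right)}} = \frac{1}{-1} = -1$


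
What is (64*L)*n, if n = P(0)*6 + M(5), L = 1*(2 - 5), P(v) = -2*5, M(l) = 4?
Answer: 10752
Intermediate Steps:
P(v) = -10
L = -3 (L = 1*(-3) = -3)
n = -56 (n = -10*6 + 4 = -60 + 4 = -56)
(64*L)*n = (64*(-3))*(-56) = -192*(-56) = 10752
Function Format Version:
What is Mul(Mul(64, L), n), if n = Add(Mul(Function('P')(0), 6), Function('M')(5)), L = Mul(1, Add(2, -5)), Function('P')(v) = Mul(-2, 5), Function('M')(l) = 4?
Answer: 10752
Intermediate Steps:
Function('P')(v) = -10
L = -3 (L = Mul(1, -3) = -3)
n = -56 (n = Add(Mul(-10, 6), 4) = Add(-60, 4) = -56)
Mul(Mul(64, L), n) = Mul(Mul(64, -3), -56) = Mul(-192, -56) = 10752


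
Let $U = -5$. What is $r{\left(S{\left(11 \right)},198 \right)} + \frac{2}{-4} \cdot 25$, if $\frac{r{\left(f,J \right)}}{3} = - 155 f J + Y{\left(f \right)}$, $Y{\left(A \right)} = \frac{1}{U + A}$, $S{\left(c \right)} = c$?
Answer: $-1012782$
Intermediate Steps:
$Y{\left(A \right)} = \frac{1}{-5 + A}$
$r{\left(f,J \right)} = \frac{3}{-5 + f} - 465 J f$ ($r{\left(f,J \right)} = 3 \left(- 155 f J + \frac{1}{-5 + f}\right) = 3 \left(- 155 J f + \frac{1}{-5 + f}\right) = 3 \left(\frac{1}{-5 + f} - 155 J f\right) = \frac{3}{-5 + f} - 465 J f$)
$r{\left(S{\left(11 \right)},198 \right)} + \frac{2}{-4} \cdot 25 = \frac{3 \left(1 - 30690 \cdot 11 \left(-5 + 11\right)\right)}{-5 + 11} + \frac{2}{-4} \cdot 25 = \frac{3 \left(1 - 30690 \cdot 11 \cdot 6\right)}{6} + 2 \left(- \frac{1}{4}\right) 25 = 3 \cdot \frac{1}{6} \left(1 - 2025540\right) - \frac{25}{2} = 3 \cdot \frac{1}{6} \left(-2025539\right) - \frac{25}{2} = - \frac{2025539}{2} - \frac{25}{2} = -1012782$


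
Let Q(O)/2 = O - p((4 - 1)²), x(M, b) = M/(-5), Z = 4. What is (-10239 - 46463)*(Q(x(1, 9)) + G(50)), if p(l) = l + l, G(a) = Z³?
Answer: -7824876/5 ≈ -1.5650e+6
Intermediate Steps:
G(a) = 64 (G(a) = 4³ = 64)
p(l) = 2*l
x(M, b) = -M/5 (x(M, b) = M*(-⅕) = -M/5)
Q(O) = -36 + 2*O (Q(O) = 2*(O - 2*(4 - 1)²) = 2*(O - 2*3²) = 2*(O - 2*9) = 2*(O - 1*18) = 2*(O - 18) = 2*(-18 + O) = -36 + 2*O)
(-10239 - 46463)*(Q(x(1, 9)) + G(50)) = (-10239 - 46463)*((-36 + 2*(-⅕*1)) + 64) = -56702*((-36 + 2*(-⅕)) + 64) = -56702*((-36 - ⅖) + 64) = -56702*(-182/5 + 64) = -56702*138/5 = -7824876/5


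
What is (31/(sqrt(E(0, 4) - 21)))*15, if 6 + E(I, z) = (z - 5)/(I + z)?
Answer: -930*I*sqrt(109)/109 ≈ -89.078*I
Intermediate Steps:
E(I, z) = -6 + (-5 + z)/(I + z) (E(I, z) = -6 + (z - 5)/(I + z) = -6 + (-5 + z)/(I + z))
(31/(sqrt(E(0, 4) - 21)))*15 = (31/(sqrt((-5 - 6*0 - 5*4)/(0 + 4) - 21)))*15 = (31/(sqrt((-5 + 0 - 20)/4 - 21)))*15 = (31/(sqrt((1/4)*(-25) - 21)))*15 = (31/(sqrt(-25/4 - 21)))*15 = (31/(sqrt(-109/4)))*15 = (31/((I*sqrt(109)/2)))*15 = (31*(-2*I*sqrt(109)/109))*15 = -62*I*sqrt(109)/109*15 = -930*I*sqrt(109)/109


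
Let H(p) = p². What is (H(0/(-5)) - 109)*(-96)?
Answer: 10464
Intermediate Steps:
(H(0/(-5)) - 109)*(-96) = ((0/(-5))² - 109)*(-96) = ((0*(-⅕))² - 109)*(-96) = (0² - 109)*(-96) = (0 - 109)*(-96) = -109*(-96) = 10464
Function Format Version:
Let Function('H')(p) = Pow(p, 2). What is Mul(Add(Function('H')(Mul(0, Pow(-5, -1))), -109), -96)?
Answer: 10464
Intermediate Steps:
Mul(Add(Function('H')(Mul(0, Pow(-5, -1))), -109), -96) = Mul(Add(Pow(Mul(0, Pow(-5, -1)), 2), -109), -96) = Mul(Add(Pow(Mul(0, Rational(-1, 5)), 2), -109), -96) = Mul(Add(Pow(0, 2), -109), -96) = Mul(Add(0, -109), -96) = Mul(-109, -96) = 10464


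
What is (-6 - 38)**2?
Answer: 1936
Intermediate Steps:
(-6 - 38)**2 = (-44)**2 = 1936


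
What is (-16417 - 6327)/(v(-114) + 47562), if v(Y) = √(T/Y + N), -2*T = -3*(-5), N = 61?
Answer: -27404336576/57307642501 + 45488*√88179/171922927503 ≈ -0.47812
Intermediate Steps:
T = -15/2 (T = -(-3)*(-5)/2 = -½*15 = -15/2 ≈ -7.5000)
v(Y) = √(61 - 15/(2*Y)) (v(Y) = √(-15/(2*Y) + 61) = √(61 - 15/(2*Y)))
(-16417 - 6327)/(v(-114) + 47562) = (-16417 - 6327)/(√(244 - 30/(-114))/2 + 47562) = -22744/(√(244 - 30*(-1/114))/2 + 47562) = -22744/(√(244 + 5/19)/2 + 47562) = -22744/(√(4641/19)/2 + 47562) = -22744/((√88179/19)/2 + 47562) = -22744/(√88179/38 + 47562) = -22744/(47562 + √88179/38)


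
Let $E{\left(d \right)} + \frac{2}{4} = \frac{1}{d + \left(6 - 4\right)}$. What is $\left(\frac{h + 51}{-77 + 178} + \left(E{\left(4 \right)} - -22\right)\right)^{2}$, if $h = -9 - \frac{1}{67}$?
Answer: $\frac{200967510436}{412130601} \approx 487.63$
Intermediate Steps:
$E{\left(d \right)} = - \frac{1}{2} + \frac{1}{2 + d}$ ($E{\left(d \right)} = - \frac{1}{2} + \frac{1}{d + \left(6 - 4\right)} = - \frac{1}{2} + \frac{1}{d + 2} = - \frac{1}{2} + \frac{1}{2 + d}$)
$h = - \frac{604}{67}$ ($h = -9 - \frac{1}{67} = - \frac{604}{67} \approx -9.0149$)
$\left(\frac{h + 51}{-77 + 178} + \left(E{\left(4 \right)} - -22\right)\right)^{2} = \left(\frac{- \frac{604}{67} + 51}{-77 + 178} - \left(-22 + \frac{4}{4 + 2 \cdot 4}\right)\right)^{2} = \left(\frac{2813}{67 \cdot 101} + \left(\left(-1\right) 4 \frac{1}{4 + 8} + 22\right)\right)^{2} = \left(\frac{2813}{67} \cdot \frac{1}{101} + \left(\left(-1\right) 4 \cdot \frac{1}{12} + 22\right)\right)^{2} = \left(\frac{2813}{6767} + \left(\left(-1\right) 4 \cdot \frac{1}{12} + 22\right)\right)^{2} = \left(\frac{2813}{6767} + \left(- \frac{1}{3} + 22\right)\right)^{2} = \left(\frac{2813}{6767} + \frac{65}{3}\right)^{2} = \left(\frac{448294}{20301}\right)^{2} = \frac{200967510436}{412130601}$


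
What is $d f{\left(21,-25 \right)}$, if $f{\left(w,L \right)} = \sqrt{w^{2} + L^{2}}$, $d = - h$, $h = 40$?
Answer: $- 40 \sqrt{1066} \approx -1306.0$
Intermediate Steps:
$d = -40$ ($d = \left(-1\right) 40 = -40$)
$f{\left(w,L \right)} = \sqrt{L^{2} + w^{2}}$
$d f{\left(21,-25 \right)} = - 40 \sqrt{\left(-25\right)^{2} + 21^{2}} = - 40 \sqrt{625 + 441} = - 40 \sqrt{1066}$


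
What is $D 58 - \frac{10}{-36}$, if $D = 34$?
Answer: $\frac{35501}{18} \approx 1972.3$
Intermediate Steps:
$D 58 - \frac{10}{-36} = 34 \cdot 58 - \frac{10}{-36} = 1972 - - \frac{5}{18} = 1972 + \frac{5}{18} = \frac{35501}{18}$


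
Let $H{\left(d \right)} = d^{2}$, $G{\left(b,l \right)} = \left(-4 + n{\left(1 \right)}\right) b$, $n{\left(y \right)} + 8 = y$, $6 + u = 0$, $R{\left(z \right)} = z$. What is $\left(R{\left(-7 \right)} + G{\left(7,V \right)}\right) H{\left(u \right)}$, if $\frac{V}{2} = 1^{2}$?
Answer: $-3024$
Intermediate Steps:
$u = -6$ ($u = -6 + 0 = -6$)
$n{\left(y \right)} = -8 + y$
$V = 2$ ($V = 2 \cdot 1^{2} = 2 \cdot 1 = 2$)
$G{\left(b,l \right)} = - 11 b$ ($G{\left(b,l \right)} = \left(-4 + \left(-8 + 1\right)\right) b = \left(-4 - 7\right) b = - 11 b$)
$\left(R{\left(-7 \right)} + G{\left(7,V \right)}\right) H{\left(u \right)} = \left(-7 - 77\right) \left(-6\right)^{2} = \left(-7 - 77\right) 36 = \left(-84\right) 36 = -3024$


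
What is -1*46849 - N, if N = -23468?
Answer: -23381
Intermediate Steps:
-1*46849 - N = -1*46849 - 1*(-23468) = -46849 + 23468 = -23381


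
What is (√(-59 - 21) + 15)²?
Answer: 145 + 120*I*√5 ≈ 145.0 + 268.33*I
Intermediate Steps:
(√(-59 - 21) + 15)² = (√(-80) + 15)² = (4*I*√5 + 15)² = (15 + 4*I*√5)²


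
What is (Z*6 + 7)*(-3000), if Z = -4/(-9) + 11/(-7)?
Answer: -5000/7 ≈ -714.29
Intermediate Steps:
Z = -71/63 (Z = -4*(-⅑) + 11*(-⅐) = 4/9 - 11/7 = -71/63 ≈ -1.1270)
(Z*6 + 7)*(-3000) = (-71/63*6 + 7)*(-3000) = (-142/21 + 7)*(-3000) = (5/21)*(-3000) = -5000/7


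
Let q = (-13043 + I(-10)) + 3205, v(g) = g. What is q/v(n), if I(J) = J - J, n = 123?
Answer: -9838/123 ≈ -79.984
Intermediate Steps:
I(J) = 0
q = -9838 (q = (-13043 + 0) + 3205 = -13043 + 3205 = -9838)
q/v(n) = -9838/123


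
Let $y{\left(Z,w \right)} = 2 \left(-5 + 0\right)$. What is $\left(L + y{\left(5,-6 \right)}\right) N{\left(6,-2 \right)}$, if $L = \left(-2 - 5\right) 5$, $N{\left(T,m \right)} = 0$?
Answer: $0$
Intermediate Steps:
$y{\left(Z,w \right)} = -10$ ($y{\left(Z,w \right)} = 2 \left(-5\right) = -10$)
$L = -35$ ($L = \left(-7\right) 5 = -35$)
$\left(L + y{\left(5,-6 \right)}\right) N{\left(6,-2 \right)} = \left(-35 - 10\right) 0 = \left(-45\right) 0 = 0$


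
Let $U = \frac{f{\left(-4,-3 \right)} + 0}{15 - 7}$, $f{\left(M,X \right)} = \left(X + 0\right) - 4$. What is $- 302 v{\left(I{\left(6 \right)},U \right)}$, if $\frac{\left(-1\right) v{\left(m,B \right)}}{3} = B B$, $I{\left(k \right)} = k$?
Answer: $\frac{22197}{32} \approx 693.66$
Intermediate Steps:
$f{\left(M,X \right)} = -4 + X$ ($f{\left(M,X \right)} = X - 4 = -4 + X$)
$U = - \frac{7}{8}$ ($U = \frac{\left(-4 - 3\right) + 0}{15 - 7} = \frac{-7 + 0}{8} = \left(-7\right) \frac{1}{8} = - \frac{7}{8} \approx -0.875$)
$v{\left(m,B \right)} = - 3 B^{2}$ ($v{\left(m,B \right)} = - 3 B B = - 3 B^{2}$)
$- 302 v{\left(I{\left(6 \right)},U \right)} = - 302 \left(- 3 \left(- \frac{7}{8}\right)^{2}\right) = - 302 \left(\left(-3\right) \frac{49}{64}\right) = \left(-302\right) \left(- \frac{147}{64}\right) = \frac{22197}{32}$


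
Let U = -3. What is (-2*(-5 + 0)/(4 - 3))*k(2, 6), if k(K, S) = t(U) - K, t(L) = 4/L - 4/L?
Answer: -20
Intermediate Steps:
t(L) = 0
k(K, S) = -K (k(K, S) = 0 - K = -K)
(-2*(-5 + 0)/(4 - 3))*k(2, 6) = (-2*(-5 + 0)/(4 - 3))*(-1*2) = -(-10)/1*(-2) = -(-10)*(-2) = -2*(-5)*(-2) = 10*(-2) = -20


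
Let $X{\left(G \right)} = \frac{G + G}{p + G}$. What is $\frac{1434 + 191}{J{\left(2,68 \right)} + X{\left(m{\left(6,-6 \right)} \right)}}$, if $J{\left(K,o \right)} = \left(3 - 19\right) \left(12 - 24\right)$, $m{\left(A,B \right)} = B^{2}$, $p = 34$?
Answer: $\frac{56875}{6756} \approx 8.4184$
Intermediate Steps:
$X{\left(G \right)} = \frac{2 G}{34 + G}$ ($X{\left(G \right)} = \frac{G + G}{34 + G} = \frac{2 G}{34 + G}$)
$J{\left(K,o \right)} = 192$ ($J{\left(K,o \right)} = \left(-16\right) \left(-12\right) = 192$)
$\frac{1434 + 191}{J{\left(2,68 \right)} + X{\left(m{\left(6,-6 \right)} \right)}} = \frac{1434 + 191}{192 + \frac{2 \left(-6\right)^{2}}{34 + \left(-6\right)^{2}}} = \frac{1625}{192 + 2 \cdot 36 \frac{1}{34 + 36}} = \frac{1625}{192 + 2 \cdot 36 \cdot \frac{1}{70}} = \frac{1625}{192 + \frac{36}{35}} = \frac{1625}{\frac{6756}{35}} = 1625 \cdot \frac{35}{6756} = \frac{56875}{6756}$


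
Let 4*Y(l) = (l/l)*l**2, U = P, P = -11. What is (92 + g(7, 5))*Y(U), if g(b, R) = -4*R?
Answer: 2178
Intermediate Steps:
U = -11
Y(l) = l**2/4 (Y(l) = ((l/l)*l**2)/4 = (1*l**2)/4 = l**2/4)
(92 + g(7, 5))*Y(U) = (92 - 4*5)*((1/4)*(-11)**2) = (92 - 20)*((1/4)*121) = 72*(121/4) = 2178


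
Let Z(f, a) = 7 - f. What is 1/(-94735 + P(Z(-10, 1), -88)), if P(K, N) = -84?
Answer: -1/94819 ≈ -1.0546e-5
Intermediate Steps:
1/(-94735 + P(Z(-10, 1), -88)) = 1/(-94735 - 84) = 1/(-94819) = -1/94819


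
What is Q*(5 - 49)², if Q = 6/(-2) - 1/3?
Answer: -19360/3 ≈ -6453.3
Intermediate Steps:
Q = -10/3 (Q = 6*(-½) - 1*⅓ = -3 - ⅓ = -10/3 ≈ -3.3333)
Q*(5 - 49)² = -10*(5 - 49)²/3 = -10/3*(-44)² = -10/3*1936 = -19360/3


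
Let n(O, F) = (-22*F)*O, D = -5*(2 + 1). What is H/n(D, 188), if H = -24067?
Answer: -24067/62040 ≈ -0.38793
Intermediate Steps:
D = -15 (D = -5*3 = -15)
n(O, F) = -22*F*O
H/n(D, 188) = -24067/((-22*188*(-15))) = -24067/62040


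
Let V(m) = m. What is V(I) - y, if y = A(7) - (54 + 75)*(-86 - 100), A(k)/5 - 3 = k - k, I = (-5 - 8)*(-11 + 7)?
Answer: -23957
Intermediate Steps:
I = 52 (I = -13*(-4) = 52)
A(k) = 15 (A(k) = 15 + 5*(k - k) = 15 + 5*0 = 15 + 0 = 15)
y = 24009 (y = 15 - (54 + 75)*(-86 - 100) = 15 - 129*(-186) = 15 - 1*(-23994) = 15 + 23994 = 24009)
V(I) - y = 52 - 1*24009 = 52 - 24009 = -23957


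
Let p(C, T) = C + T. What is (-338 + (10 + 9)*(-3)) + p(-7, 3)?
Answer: -399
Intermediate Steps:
(-338 + (10 + 9)*(-3)) + p(-7, 3) = (-338 + (10 + 9)*(-3)) + (-7 + 3) = (-338 + 19*(-3)) - 4 = (-338 - 57) - 4 = -395 - 4 = -399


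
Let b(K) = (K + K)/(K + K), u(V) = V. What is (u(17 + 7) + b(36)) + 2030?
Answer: 2055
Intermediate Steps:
b(K) = 1 (b(K) = (2*K)/((2*K)) = (2*K)*(1/(2*K)) = 1)
(u(17 + 7) + b(36)) + 2030 = ((17 + 7) + 1) + 2030 = (24 + 1) + 2030 = 25 + 2030 = 2055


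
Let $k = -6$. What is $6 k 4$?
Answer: $-144$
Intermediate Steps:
$6 k 4 = 6 \left(-6\right) 4 = \left(-36\right) 4 = -144$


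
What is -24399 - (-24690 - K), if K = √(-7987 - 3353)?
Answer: 291 + 18*I*√35 ≈ 291.0 + 106.49*I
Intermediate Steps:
K = 18*I*√35 (K = √(-11340) = 18*I*√35 ≈ 106.49*I)
-24399 - (-24690 - K) = -24399 - (-24690 - 18*I*√35) = -24399 + (24690 + 18*I*√35) = 291 + 18*I*√35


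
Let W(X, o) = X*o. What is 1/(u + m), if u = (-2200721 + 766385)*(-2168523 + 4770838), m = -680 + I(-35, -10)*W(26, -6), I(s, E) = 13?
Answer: -1/3732594090548 ≈ -2.6791e-13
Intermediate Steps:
m = -2708 (m = -680 + 13*(26*(-6)) = -680 + 13*(-156) = -680 - 2028 = -2708)
u = -3732594087840 (u = -1434336*2602315 = -3732594087840)
1/(u + m) = 1/(-3732594087840 - 2708) = 1/(-3732594090548) = -1/3732594090548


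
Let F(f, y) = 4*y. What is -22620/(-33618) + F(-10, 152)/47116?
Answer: 3481422/5076749 ≈ 0.68576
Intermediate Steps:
-22620/(-33618) + F(-10, 152)/47116 = -22620/(-33618) + (4*152)/47116 = -22620*(-1/33618) + 608*(1/47116) = 290/431 + 152/11779 = 3481422/5076749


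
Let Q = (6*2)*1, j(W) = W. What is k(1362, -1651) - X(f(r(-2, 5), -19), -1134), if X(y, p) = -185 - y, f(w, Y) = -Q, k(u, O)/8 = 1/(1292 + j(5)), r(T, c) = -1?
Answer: 224389/1297 ≈ 173.01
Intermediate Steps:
Q = 12 (Q = 12*1 = 12)
k(u, O) = 8/1297 (k(u, O) = 8/(1292 + 5) = 8/1297)
f(w, Y) = -12 (f(w, Y) = -1*12 = -12)
k(1362, -1651) - X(f(r(-2, 5), -19), -1134) = 8/1297 - (-185 - 1*(-12)) = 8/1297 - (-185 + 12) = 8/1297 - 1*(-173) = 8/1297 + 173 = 224389/1297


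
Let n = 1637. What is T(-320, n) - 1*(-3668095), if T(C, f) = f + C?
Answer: 3669412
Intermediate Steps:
T(C, f) = C + f
T(-320, n) - 1*(-3668095) = (-320 + 1637) - 1*(-3668095) = 1317 + 3668095 = 3669412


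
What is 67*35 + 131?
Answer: 2476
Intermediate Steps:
67*35 + 131 = 2345 + 131 = 2476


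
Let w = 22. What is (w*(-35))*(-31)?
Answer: 23870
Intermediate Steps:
(w*(-35))*(-31) = (22*(-35))*(-31) = -770*(-31) = 23870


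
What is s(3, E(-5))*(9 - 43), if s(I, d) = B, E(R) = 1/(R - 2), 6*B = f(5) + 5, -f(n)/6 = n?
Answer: 425/3 ≈ 141.67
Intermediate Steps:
f(n) = -6*n
B = -25/6 (B = (-6*5 + 5)/6 = (-30 + 5)/6 = (⅙)*(-25) = -25/6 ≈ -4.1667)
E(R) = 1/(-2 + R)
s(I, d) = -25/6
s(3, E(-5))*(9 - 43) = -25*(9 - 43)/6 = -25/6*(-34) = 425/3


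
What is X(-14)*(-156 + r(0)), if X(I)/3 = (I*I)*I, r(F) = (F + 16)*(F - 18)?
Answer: 3655008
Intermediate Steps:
r(F) = (-18 + F)*(16 + F) (r(F) = (16 + F)*(-18 + F) = (-18 + F)*(16 + F))
X(I) = 3*I³ (X(I) = 3*((I*I)*I) = 3*(I²*I) = 3*I³)
X(-14)*(-156 + r(0)) = (3*(-14)³)*(-156 + (-288 + 0² - 2*0)) = (3*(-2744))*(-156 + (-288 + 0 + 0)) = -8232*(-156 - 288) = -8232*(-444) = 3655008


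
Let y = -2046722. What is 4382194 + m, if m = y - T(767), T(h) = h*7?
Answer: 2330103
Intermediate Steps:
T(h) = 7*h
m = -2052091 (m = -2046722 - 7*767 = -2046722 - 1*5369 = -2046722 - 5369 = -2052091)
4382194 + m = 4382194 - 2052091 = 2330103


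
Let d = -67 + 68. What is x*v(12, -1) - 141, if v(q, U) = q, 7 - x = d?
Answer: -69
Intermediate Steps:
d = 1
x = 6 (x = 7 - 1*1 = 7 - 1 = 6)
x*v(12, -1) - 141 = 6*12 - 141 = 72 - 141 = -69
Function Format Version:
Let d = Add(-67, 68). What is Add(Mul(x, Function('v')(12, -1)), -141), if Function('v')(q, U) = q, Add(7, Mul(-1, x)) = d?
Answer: -69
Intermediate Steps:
d = 1
x = 6 (x = Add(7, Mul(-1, 1)) = Add(7, -1) = 6)
Add(Mul(x, Function('v')(12, -1)), -141) = Add(Mul(6, 12), -141) = Add(72, -141) = -69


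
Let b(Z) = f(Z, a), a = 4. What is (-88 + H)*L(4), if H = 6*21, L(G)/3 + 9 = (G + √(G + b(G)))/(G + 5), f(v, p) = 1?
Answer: -2926/3 + 38*√5/3 ≈ -947.01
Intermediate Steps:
b(Z) = 1
L(G) = -27 + 3*(G + √(1 + G))/(5 + G) (L(G) = -27 + 3*((G + √(G + 1))/(G + 5)) = -27 + 3*((G + √(1 + G))/(5 + G)) = -27 + 3*(G + √(1 + G))/(5 + G))
H = 126
(-88 + H)*L(4) = (-88 + 126)*(3*(-45 + √(1 + 4) - 8*4)/(5 + 4)) = 38*(3*(-45 + √5 - 32)/9) = 38*(3*(⅑)*(-77 + √5)) = 38*(-77/3 + √5/3) = -2926/3 + 38*√5/3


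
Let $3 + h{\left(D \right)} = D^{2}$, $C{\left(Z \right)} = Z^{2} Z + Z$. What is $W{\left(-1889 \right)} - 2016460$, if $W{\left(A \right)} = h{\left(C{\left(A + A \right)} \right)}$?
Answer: $2907848543510624716437$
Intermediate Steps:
$C{\left(Z \right)} = Z + Z^{3}$ ($C{\left(Z \right)} = Z^{3} + Z = Z + Z^{3}$)
$h{\left(D \right)} = -3 + D^{2}$
$W{\left(A \right)} = -3 + \left(2 A + 8 A^{3}\right)^{2}$ ($W{\left(A \right)} = -3 + \left(\left(A + A\right) + \left(A + A\right)^{3}\right)^{2} = -3 + \left(2 A + \left(2 A\right)^{3}\right)^{2} = -3 + \left(2 A + 8 A^{3}\right)^{2}$)
$W{\left(-1889 \right)} - 2016460 = \left(-3 + 4 \left(-1889\right)^{2} \left(1 + 4 \left(-1889\right)^{2}\right)^{2}\right) - 2016460 = \left(-3 + 4 \cdot 3568321 \left(1 + 4 \cdot 3568321\right)^{2}\right) - 2016460 = \left(-3 + 4 \cdot 3568321 \left(1 + 14273284\right)^{2}\right) - 2016460 = \left(-3 + 4 \cdot 3568321 \cdot 14273285^{2}\right) - 2016460 = \left(-3 + 4 \cdot 3568321 \cdot 203726664691225\right) - 2016460 = \left(-3 + 2907848543510626732900\right) - 2016460 = 2907848543510626732897 - 2016460 = 2907848543510624716437$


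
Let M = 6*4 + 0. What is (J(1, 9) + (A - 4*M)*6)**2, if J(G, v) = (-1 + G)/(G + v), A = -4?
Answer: 360000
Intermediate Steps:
M = 24 (M = 24 + 0 = 24)
J(G, v) = (-1 + G)/(G + v)
(J(1, 9) + (A - 4*M)*6)**2 = ((-1 + 1)/(1 + 9) + (-4 - 4*24)*6)**2 = (0/10 + (-4 - 96)*6)**2 = ((1/10)*0 - 100*6)**2 = (0 - 600)**2 = (-600)**2 = 360000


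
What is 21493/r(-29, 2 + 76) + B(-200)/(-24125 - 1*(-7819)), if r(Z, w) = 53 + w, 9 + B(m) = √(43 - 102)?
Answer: 350466037/2136086 - I*√59/16306 ≈ 164.07 - 0.00047106*I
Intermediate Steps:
B(m) = -9 + I*√59 (B(m) = -9 + √(43 - 102) = -9 + √(-59) = -9 + I*√59)
21493/r(-29, 2 + 76) + B(-200)/(-24125 - 1*(-7819)) = 21493/(53 + (2 + 76)) + (-9 + I*√59)/(-24125 - 1*(-7819)) = 21493/(53 + 78) + (-9 + I*√59)/(-24125 + 7819) = 21493/131 + (-9 + I*√59)/(-16306) = 21493*(1/131) + (-9 + I*√59)*(-1/16306) = 21493/131 + (9/16306 - I*√59/16306) = 350466037/2136086 - I*√59/16306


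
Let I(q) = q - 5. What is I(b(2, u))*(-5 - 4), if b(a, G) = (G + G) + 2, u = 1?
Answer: 9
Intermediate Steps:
b(a, G) = 2 + 2*G (b(a, G) = 2*G + 2 = 2 + 2*G)
I(q) = -5 + q
I(b(2, u))*(-5 - 4) = (-5 + (2 + 2*1))*(-5 - 4) = (-5 + (2 + 2))*(-9) = (-5 + 4)*(-9) = -1*(-9) = 9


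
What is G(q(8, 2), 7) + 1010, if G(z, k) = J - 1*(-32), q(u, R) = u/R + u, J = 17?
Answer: 1059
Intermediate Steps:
q(u, R) = u + u/R (q(u, R) = u/R + u = u + u/R)
G(z, k) = 49 (G(z, k) = 17 - 1*(-32) = 17 + 32 = 49)
G(q(8, 2), 7) + 1010 = 49 + 1010 = 1059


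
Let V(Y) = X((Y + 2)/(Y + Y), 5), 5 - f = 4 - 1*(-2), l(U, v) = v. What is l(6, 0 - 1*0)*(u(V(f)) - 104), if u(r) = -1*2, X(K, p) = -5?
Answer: 0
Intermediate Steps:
f = -1 (f = 5 - (4 - 1*(-2)) = 5 - (4 + 2) = 5 - 1*6 = 5 - 6 = -1)
V(Y) = -5
u(r) = -2
l(6, 0 - 1*0)*(u(V(f)) - 104) = (0 - 1*0)*(-2 - 104) = (0 + 0)*(-106) = 0*(-106) = 0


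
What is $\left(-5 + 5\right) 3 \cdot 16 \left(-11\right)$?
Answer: $0$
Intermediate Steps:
$\left(-5 + 5\right) 3 \cdot 16 \left(-11\right) = 0 \cdot 3 \cdot 16 \left(-11\right) = 0 \cdot 16 \left(-11\right) = 0 \left(-11\right) = 0$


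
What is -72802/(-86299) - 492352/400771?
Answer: -664266/1725769 ≈ -0.38491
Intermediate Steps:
-72802/(-86299) - 492352/400771 = -72802*(-1/86299) - 492352*1/400771 = 178/211 - 10048/8179 = -664266/1725769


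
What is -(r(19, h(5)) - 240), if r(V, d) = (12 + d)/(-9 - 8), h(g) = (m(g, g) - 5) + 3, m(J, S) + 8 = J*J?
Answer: 4107/17 ≈ 241.59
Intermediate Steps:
m(J, S) = -8 + J**2 (m(J, S) = -8 + J*J = -8 + J**2)
h(g) = -10 + g**2 (h(g) = ((-8 + g**2) - 5) + 3 = (-13 + g**2) + 3 = -10 + g**2)
r(V, d) = -12/17 - d/17 (r(V, d) = (12 + d)/(-17) = (12 + d)*(-1/17) = -12/17 - d/17)
-(r(19, h(5)) - 240) = -((-12/17 - (-10 + 5**2)/17) - 240) = -((-12/17 - (-10 + 25)/17) - 240) = -((-12/17 - 1/17*15) - 240) = -((-12/17 - 15/17) - 240) = -(-27/17 - 240) = -1*(-4107/17) = 4107/17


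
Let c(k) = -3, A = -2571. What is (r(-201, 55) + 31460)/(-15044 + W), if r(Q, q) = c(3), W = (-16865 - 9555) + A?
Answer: -31457/44035 ≈ -0.71436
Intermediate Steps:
W = -28991 (W = (-16865 - 9555) - 2571 = -26420 - 2571 = -28991)
r(Q, q) = -3
(r(-201, 55) + 31460)/(-15044 + W) = (-3 + 31460)/(-15044 - 28991) = 31457/(-44035) = 31457*(-1/44035) = -31457/44035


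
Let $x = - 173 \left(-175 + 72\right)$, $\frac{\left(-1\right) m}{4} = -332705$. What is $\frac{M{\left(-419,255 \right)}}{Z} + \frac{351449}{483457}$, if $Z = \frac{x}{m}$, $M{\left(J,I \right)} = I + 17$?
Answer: $\frac{175009497039011}{8614720283} \approx 20315.0$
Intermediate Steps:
$m = 1330820$ ($m = \left(-4\right) \left(-332705\right) = 1330820$)
$x = 17819$ ($x = \left(-173\right) \left(-103\right) = 17819$)
$M{\left(J,I \right)} = 17 + I$
$Z = \frac{17819}{1330820} \approx 0.013389$
$\frac{M{\left(-419,255 \right)}}{Z} + \frac{351449}{483457} = \frac{17 + 255}{\frac{17819}{1330820}} + \frac{351449}{483457} = 272 \cdot \frac{1330820}{17819} + 351449 \cdot \frac{1}{483457} = \frac{361983040}{17819} + \frac{351449}{483457} = \frac{175009497039011}{8614720283}$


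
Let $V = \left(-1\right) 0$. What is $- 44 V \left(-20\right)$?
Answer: $0$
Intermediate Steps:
$V = 0$
$- 44 V \left(-20\right) = \left(-44\right) 0 \left(-20\right) = 0 \left(-20\right) = 0$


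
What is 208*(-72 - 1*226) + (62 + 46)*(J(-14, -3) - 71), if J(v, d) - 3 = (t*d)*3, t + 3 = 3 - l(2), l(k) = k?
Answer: -67384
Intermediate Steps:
t = -2 (t = -3 + (3 - 1*2) = -3 + (3 - 2) = -3 + 1 = -2)
J(v, d) = 3 - 6*d (J(v, d) = 3 - 2*d*3 = 3 - 6*d)
208*(-72 - 1*226) + (62 + 46)*(J(-14, -3) - 71) = 208*(-72 - 1*226) + (62 + 46)*((3 - 6*(-3)) - 71) = 208*(-72 - 226) + 108*((3 + 18) - 71) = 208*(-298) + 108*(21 - 71) = -61984 + 108*(-50) = -61984 - 5400 = -67384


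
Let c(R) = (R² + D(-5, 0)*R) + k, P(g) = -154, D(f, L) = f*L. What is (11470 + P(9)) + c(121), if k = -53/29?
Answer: 752700/29 ≈ 25955.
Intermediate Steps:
D(f, L) = L*f
k = -53/29 (k = -53*1/29 = -53/29 ≈ -1.8276)
c(R) = -53/29 + R² (c(R) = (R² + (0*(-5))*R) - 53/29 = (R² + 0*R) - 53/29 = (R² + 0) - 53/29 = R² - 53/29 = -53/29 + R²)
(11470 + P(9)) + c(121) = (11470 - 154) + (-53/29 + 121²) = 11316 + (-53/29 + 14641) = 11316 + 424536/29 = 752700/29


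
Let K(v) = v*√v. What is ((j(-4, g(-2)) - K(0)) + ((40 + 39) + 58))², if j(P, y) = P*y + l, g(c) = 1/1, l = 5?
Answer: 19044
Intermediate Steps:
K(v) = v^(3/2)
g(c) = 1
j(P, y) = 5 + P*y (j(P, y) = P*y + 5 = 5 + P*y)
((j(-4, g(-2)) - K(0)) + ((40 + 39) + 58))² = (((5 - 4*1) - 0^(3/2)) + ((40 + 39) + 58))² = (((5 - 4) - 1*0) + (79 + 58))² = ((1 + 0) + 137)² = (1 + 137)² = 138² = 19044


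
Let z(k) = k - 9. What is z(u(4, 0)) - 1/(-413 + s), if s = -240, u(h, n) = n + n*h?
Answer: -5876/653 ≈ -8.9985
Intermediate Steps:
u(h, n) = n + h*n
z(k) = -9 + k
z(u(4, 0)) - 1/(-413 + s) = (-9 + 0*(1 + 4)) - 1/(-413 - 240) = (-9 + 0*5) - 1/(-653) = (-9 + 0) - 1*(-1/653) = -9 + 1/653 = -5876/653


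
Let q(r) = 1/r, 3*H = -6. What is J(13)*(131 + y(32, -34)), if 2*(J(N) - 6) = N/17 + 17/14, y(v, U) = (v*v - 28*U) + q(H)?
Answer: 14016651/952 ≈ 14723.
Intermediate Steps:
H = -2 (H = (⅓)*(-6) = -2)
y(v, U) = -½ + v² - 28*U (y(v, U) = (v*v - 28*U) + 1/(-2) = (v² - 28*U) - ½ = -½ + v² - 28*U)
J(N) = 185/28 + N/34 (J(N) = 6 + (N/17 + 17/14)/2 = 6 + (17/14 + N/17)/2 = 6 + (17/28 + N/34) = 185/28 + N/34)
J(13)*(131 + y(32, -34)) = (185/28 + (1/34)*13)*(131 + (-½ + 32² - 28*(-34))) = (185/28 + 13/34)*(131 + (-½ + 1024 + 952)) = 3327*(131 + 3951/2)/476 = (3327/476)*(4213/2) = 14016651/952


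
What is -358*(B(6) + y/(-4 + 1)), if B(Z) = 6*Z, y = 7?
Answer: -36158/3 ≈ -12053.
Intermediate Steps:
-358*(B(6) + y/(-4 + 1)) = -358*(6*6 + 7/(-4 + 1)) = -358*(36 + 7/(-3)) = -358*(36 + 7*(-⅓)) = -358*(36 - 7/3) = -358*101/3 = -36158/3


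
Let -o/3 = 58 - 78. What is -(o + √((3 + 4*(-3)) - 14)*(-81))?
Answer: -60 + 81*I*√23 ≈ -60.0 + 388.46*I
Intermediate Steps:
o = 60 (o = -3*(58 - 78) = -3*(-20) = 60)
-(o + √((3 + 4*(-3)) - 14)*(-81)) = -(60 + √((3 + 4*(-3)) - 14)*(-81)) = -(60 + √((3 - 12) - 14)*(-81)) = -(60 + √(-9 - 14)*(-81)) = -(60 + √(-23)*(-81)) = -(60 + (I*√23)*(-81)) = -(60 - 81*I*√23) = -60 + 81*I*√23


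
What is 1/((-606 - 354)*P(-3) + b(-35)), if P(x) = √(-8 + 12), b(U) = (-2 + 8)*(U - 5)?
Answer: -1/2160 ≈ -0.00046296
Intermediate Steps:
b(U) = -30 + 6*U (b(U) = 6*(-5 + U) = -30 + 6*U)
P(x) = 2 (P(x) = √4 = 2)
1/((-606 - 354)*P(-3) + b(-35)) = 1/((-606 - 354)*2 + (-30 + 6*(-35))) = 1/(-960*2 + (-30 - 210)) = 1/(-1920 - 240) = 1/(-2160) = -1/2160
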